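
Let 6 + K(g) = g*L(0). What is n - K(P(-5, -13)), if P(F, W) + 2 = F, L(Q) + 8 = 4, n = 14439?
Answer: 14417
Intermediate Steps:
L(Q) = -4 (L(Q) = -8 + 4 = -4)
P(F, W) = -2 + F
K(g) = -6 - 4*g (K(g) = -6 + g*(-4) = -6 - 4*g)
n - K(P(-5, -13)) = 14439 - (-6 - 4*(-2 - 5)) = 14439 - (-6 - 4*(-7)) = 14439 - (-6 + 28) = 14439 - 1*22 = 14439 - 22 = 14417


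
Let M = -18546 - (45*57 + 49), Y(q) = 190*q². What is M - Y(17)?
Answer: -76070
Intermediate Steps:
M = -21160 (M = -18546 - (2565 + 49) = -18546 - 1*2614 = -18546 - 2614 = -21160)
M - Y(17) = -21160 - 190*17² = -21160 - 190*289 = -21160 - 1*54910 = -21160 - 54910 = -76070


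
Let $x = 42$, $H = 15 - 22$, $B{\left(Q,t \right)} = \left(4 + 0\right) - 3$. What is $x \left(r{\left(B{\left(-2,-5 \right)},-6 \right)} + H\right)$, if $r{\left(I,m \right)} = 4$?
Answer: $-126$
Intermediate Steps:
$B{\left(Q,t \right)} = 1$ ($B{\left(Q,t \right)} = 4 - 3 = 1$)
$H = -7$
$x \left(r{\left(B{\left(-2,-5 \right)},-6 \right)} + H\right) = 42 \left(4 - 7\right) = 42 \left(-3\right) = -126$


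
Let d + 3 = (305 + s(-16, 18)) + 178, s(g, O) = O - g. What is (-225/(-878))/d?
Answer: 225/451292 ≈ 0.00049857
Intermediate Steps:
d = 514 (d = -3 + ((305 + (18 - 1*(-16))) + 178) = -3 + ((305 + (18 + 16)) + 178) = -3 + ((305 + 34) + 178) = -3 + (339 + 178) = -3 + 517 = 514)
(-225/(-878))/d = -225/(-878)/514 = -225*(-1/878)*(1/514) = (225/878)*(1/514) = 225/451292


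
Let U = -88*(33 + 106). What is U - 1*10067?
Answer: -22299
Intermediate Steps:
U = -12232 (U = -88*139 = -12232)
U - 1*10067 = -12232 - 1*10067 = -12232 - 10067 = -22299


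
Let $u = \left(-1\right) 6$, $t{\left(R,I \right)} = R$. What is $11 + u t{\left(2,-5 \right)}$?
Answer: $-1$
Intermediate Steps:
$u = -6$
$11 + u t{\left(2,-5 \right)} = 11 - 12 = -1$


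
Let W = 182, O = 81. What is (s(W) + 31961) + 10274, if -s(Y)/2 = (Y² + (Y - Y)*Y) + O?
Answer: -24175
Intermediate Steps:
s(Y) = -162 - 2*Y² (s(Y) = -2*((Y² + (Y - Y)*Y) + 81) = -2*((Y² + 0*Y) + 81) = -2*((Y² + 0) + 81) = -2*(Y² + 81) = -2*(81 + Y²) = -162 - 2*Y²)
(s(W) + 31961) + 10274 = ((-162 - 2*182²) + 31961) + 10274 = ((-162 - 2*33124) + 31961) + 10274 = ((-162 - 66248) + 31961) + 10274 = (-66410 + 31961) + 10274 = -34449 + 10274 = -24175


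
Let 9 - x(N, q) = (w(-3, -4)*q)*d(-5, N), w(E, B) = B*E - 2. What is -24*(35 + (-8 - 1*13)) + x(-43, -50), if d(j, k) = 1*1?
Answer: 173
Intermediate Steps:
d(j, k) = 1
w(E, B) = -2 + B*E
x(N, q) = 9 - 10*q (x(N, q) = 9 - (-2 - 4*(-3))*q = 9 - (-2 + 12)*q = 9 - 10*q)
-24*(35 + (-8 - 1*13)) + x(-43, -50) = -24*(35 + (-8 - 1*13)) + (9 - 10*(-50)) = -24*(35 + (-8 - 13)) + (9 + 500) = -24*(35 - 21) + 509 = -24*14 + 509 = -336 + 509 = 173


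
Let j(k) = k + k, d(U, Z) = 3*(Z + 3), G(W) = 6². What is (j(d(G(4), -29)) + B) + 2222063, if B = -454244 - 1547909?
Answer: 219754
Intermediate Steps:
G(W) = 36
B = -2002153
d(U, Z) = 9 + 3*Z (d(U, Z) = 3*(3 + Z) = 9 + 3*Z)
j(k) = 2*k
(j(d(G(4), -29)) + B) + 2222063 = (2*(9 + 3*(-29)) - 2002153) + 2222063 = (2*(9 - 87) - 2002153) + 2222063 = (2*(-78) - 2002153) + 2222063 = (-156 - 2002153) + 2222063 = -2002309 + 2222063 = 219754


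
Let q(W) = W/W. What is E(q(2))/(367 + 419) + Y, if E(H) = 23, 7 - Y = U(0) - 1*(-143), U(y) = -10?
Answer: -99013/786 ≈ -125.97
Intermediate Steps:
q(W) = 1
Y = -126 (Y = 7 - (-10 - 1*(-143)) = 7 - (-10 + 143) = 7 - 1*133 = 7 - 133 = -126)
E(q(2))/(367 + 419) + Y = 23/(367 + 419) - 126 = 23/786 - 126 = -99013/786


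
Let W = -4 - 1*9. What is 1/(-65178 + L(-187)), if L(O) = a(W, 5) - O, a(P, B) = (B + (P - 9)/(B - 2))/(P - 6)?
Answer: -57/3704480 ≈ -1.5387e-5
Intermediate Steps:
W = -13 (W = -4 - 9 = -13)
a(P, B) = (B + (-9 + P)/(-2 + B))/(-6 + P)
L(O) = 7/57 - O (L(O) = (-9 - 13 + 5² - 2*5)/(12 - 6*5 - 2*(-13) + 5*(-13)) - O = (-9 - 13 + 25 - 10)/(12 - 30 + 26 - 65) - O = -7/(-57) - O = -1/57*(-7) - O = 7/57 - O)
1/(-65178 + L(-187)) = 1/(-65178 + (7/57 - 1*(-187))) = 1/(-65178 + (7/57 + 187)) = 1/(-65178 + 10666/57) = 1/(-3704480/57) = -57/3704480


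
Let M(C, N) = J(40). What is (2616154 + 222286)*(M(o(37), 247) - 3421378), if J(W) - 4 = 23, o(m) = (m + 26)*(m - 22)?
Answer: -9711299532440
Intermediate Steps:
o(m) = (-22 + m)*(26 + m) (o(m) = (26 + m)*(-22 + m) = (-22 + m)*(26 + m))
J(W) = 27 (J(W) = 4 + 23 = 27)
M(C, N) = 27
(2616154 + 222286)*(M(o(37), 247) - 3421378) = (2616154 + 222286)*(27 - 3421378) = 2838440*(-3421351) = -9711299532440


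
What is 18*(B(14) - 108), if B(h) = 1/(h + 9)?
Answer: -44694/23 ≈ -1943.2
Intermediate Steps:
B(h) = 1/(9 + h)
18*(B(14) - 108) = 18*(1/(9 + 14) - 108) = 18*(1/23 - 108) = 18*(-2483/23) = -44694/23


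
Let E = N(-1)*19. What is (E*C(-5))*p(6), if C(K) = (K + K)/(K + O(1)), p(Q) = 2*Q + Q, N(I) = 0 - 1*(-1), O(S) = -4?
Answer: 380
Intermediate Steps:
N(I) = 1 (N(I) = 0 + 1 = 1)
p(Q) = 3*Q
E = 19 (E = 1*19 = 19)
C(K) = 2*K/(-4 + K) (C(K) = (K + K)/(K - 4) = (2*K)/(-4 + K) = 2*K/(-4 + K))
(E*C(-5))*p(6) = (19*(2*(-5)/(-4 - 5)))*(3*6) = (19*(2*(-5)/(-9)))*18 = (19*(2*(-5)*(-1/9)))*18 = (19*(10/9))*18 = (190/9)*18 = 380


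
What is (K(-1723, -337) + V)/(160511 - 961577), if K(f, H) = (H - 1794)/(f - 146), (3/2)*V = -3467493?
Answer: 4320494147/1497192354 ≈ 2.8857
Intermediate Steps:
V = -2311662 (V = (⅔)*(-3467493) = -2311662)
K(f, H) = (-1794 + H)/(-146 + f)
(K(-1723, -337) + V)/(160511 - 961577) = ((-1794 - 337)/(-146 - 1723) - 2311662)/(160511 - 961577) = (-2131/(-1869) - 2311662)/(-801066) = (-1/1869*(-2131) - 2311662)*(-1/801066) = (2131/1869 - 2311662)*(-1/801066) = -4320494147/1869*(-1/801066) = 4320494147/1497192354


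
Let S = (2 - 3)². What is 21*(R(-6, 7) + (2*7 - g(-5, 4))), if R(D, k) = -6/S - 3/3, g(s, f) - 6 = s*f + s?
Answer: 546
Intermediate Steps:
g(s, f) = 6 + s + f*s (g(s, f) = 6 + (s*f + s) = 6 + (f*s + s) = 6 + (s + f*s) = 6 + s + f*s)
S = 1 (S = (-1)² = 1)
R(D, k) = -7 (R(D, k) = -6/1 - 3/3 = -6*1 - 3*⅓ = -6 - 1 = -7)
21*(R(-6, 7) + (2*7 - g(-5, 4))) = 21*(-7 + (2*7 - (6 - 5 + 4*(-5)))) = 21*(-7 + (14 - (6 - 5 - 20))) = 21*(-7 + (14 - 1*(-19))) = 21*(-7 + (14 + 19)) = 21*(-7 + 33) = 21*26 = 546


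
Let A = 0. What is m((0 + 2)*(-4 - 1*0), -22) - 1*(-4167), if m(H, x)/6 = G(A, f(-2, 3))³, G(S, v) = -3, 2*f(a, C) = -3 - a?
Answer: 4005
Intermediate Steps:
f(a, C) = -3/2 - a/2 (f(a, C) = (-3 - a)/2 = -3/2 - a/2)
m(H, x) = -162 (m(H, x) = 6*(-3)³ = 6*(-27) = -162)
m((0 + 2)*(-4 - 1*0), -22) - 1*(-4167) = -162 - 1*(-4167) = -162 + 4167 = 4005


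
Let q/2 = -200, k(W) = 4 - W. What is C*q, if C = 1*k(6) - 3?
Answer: 2000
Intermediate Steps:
C = -5 (C = 1*(4 - 1*6) - 3 = 1*(4 - 6) - 3 = 1*(-2) - 3 = -2 - 3 = -5)
q = -400 (q = 2*(-200) = -400)
C*q = -5*(-400) = 2000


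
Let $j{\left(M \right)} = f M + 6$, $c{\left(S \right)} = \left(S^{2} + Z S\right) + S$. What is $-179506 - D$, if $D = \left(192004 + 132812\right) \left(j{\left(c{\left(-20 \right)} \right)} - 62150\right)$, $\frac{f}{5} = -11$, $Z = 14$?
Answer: $21971673998$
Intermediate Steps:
$f = -55$ ($f = 5 \left(-11\right) = -55$)
$c{\left(S \right)} = S^{2} + 15 S$ ($c{\left(S \right)} = \left(S^{2} + 14 S\right) + S = S^{2} + 15 S$)
$j{\left(M \right)} = 6 - 55 M$ ($j{\left(M \right)} = - 55 M + 6 = 6 - 55 M$)
$D = -21971853504$ ($D = \left(192004 + 132812\right) \left(\left(6 - 55 \left(- 20 \left(15 - 20\right)\right)\right) - 62150\right) = 324816 \left(\left(6 - 55 \left(\left(-20\right) \left(-5\right)\right)\right) - 62150\right) = 324816 \left(\left(6 - 5500\right) - 62150\right) = 324816 \left(-5494 - 62150\right) = 324816 \left(-67644\right) = -21971853504$)
$-179506 - D = -179506 - -21971853504 = -179506 + 21971853504 = 21971673998$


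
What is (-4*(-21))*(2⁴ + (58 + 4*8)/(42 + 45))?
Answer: 41496/29 ≈ 1430.9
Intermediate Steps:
(-4*(-21))*(2⁴ + (58 + 4*8)/(42 + 45)) = 84*(16 + (58 + 32)/87) = 84*(16 + 90*(1/87)) = 84*(16 + 30/29) = 84*(494/29) = 41496/29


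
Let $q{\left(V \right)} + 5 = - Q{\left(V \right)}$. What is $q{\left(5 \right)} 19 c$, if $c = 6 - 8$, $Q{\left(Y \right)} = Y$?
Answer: $380$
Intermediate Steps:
$q{\left(V \right)} = -5 - V$
$c = -2$ ($c = 6 - 8 = -2$)
$q{\left(5 \right)} 19 c = \left(-5 - 5\right) 19 \left(-2\right) = \left(-10\right) 19 \left(-2\right) = \left(-190\right) \left(-2\right) = 380$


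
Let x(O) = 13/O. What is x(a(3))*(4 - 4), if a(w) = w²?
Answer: 0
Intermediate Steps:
x(a(3))*(4 - 4) = (13/(3²))*(4 - 4) = (13/9)*0 = 0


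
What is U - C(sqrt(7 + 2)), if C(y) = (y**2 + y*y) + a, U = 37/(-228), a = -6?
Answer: -2773/228 ≈ -12.162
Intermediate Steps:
U = -37/228 (U = 37*(-1/228) = -37/228 ≈ -0.16228)
C(y) = -6 + 2*y**2 (C(y) = (y**2 + y*y) - 6 = (y**2 + y**2) - 6 = 2*y**2 - 6 = -6 + 2*y**2)
U - C(sqrt(7 + 2)) = -37/228 - (-6 + 2*(sqrt(7 + 2))**2) = -37/228 - (-6 + 2*(sqrt(9))**2) = -37/228 - (-6 + 2*3**2) = -37/228 - (-6 + 2*9) = -37/228 - (-6 + 18) = -37/228 - 1*12 = -37/228 - 12 = -2773/228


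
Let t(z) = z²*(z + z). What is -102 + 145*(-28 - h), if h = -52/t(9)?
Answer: -3030328/729 ≈ -4156.8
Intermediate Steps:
t(z) = 2*z³ (t(z) = z²*(2*z) = 2*z³)
h = -26/729 (h = -52/(2*9³) = -52/(2*729) = -52/1458 = -52*1/1458 = -26/729 ≈ -0.035665)
-102 + 145*(-28 - h) = -102 + 145*(-28 - 1*(-26/729)) = -102 + 145*(-28 + 26/729) = -102 + 145*(-20386/729) = -102 - 2955970/729 = -3030328/729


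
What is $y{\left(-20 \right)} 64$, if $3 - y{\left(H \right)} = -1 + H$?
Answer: $1536$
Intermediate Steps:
$y{\left(H \right)} = 4 - H$ ($y{\left(H \right)} = 3 - \left(-1 + H\right) = 4 - H$)
$y{\left(-20 \right)} 64 = \left(4 - -20\right) 64 = \left(4 + 20\right) 64 = 24 \cdot 64 = 1536$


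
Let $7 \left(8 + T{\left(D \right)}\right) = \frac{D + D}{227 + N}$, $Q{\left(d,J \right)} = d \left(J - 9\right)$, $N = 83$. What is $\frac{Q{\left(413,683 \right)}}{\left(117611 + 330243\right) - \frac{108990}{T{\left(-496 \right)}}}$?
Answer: $\frac{41197576}{68189717} \approx 0.60416$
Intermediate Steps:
$Q{\left(d,J \right)} = d \left(-9 + J\right)$
$T{\left(D \right)} = -8 + \frac{D}{1085}$ ($T{\left(D \right)} = -8 + \frac{\left(D + D\right) \frac{1}{227 + 83}}{7} = -8 + \frac{2 D \frac{1}{310}}{7} = -8 + \frac{\frac{1}{155} D}{7} = -8 + \frac{D}{1085}$)
$\frac{Q{\left(413,683 \right)}}{\left(117611 + 330243\right) - \frac{108990}{T{\left(-496 \right)}}} = \frac{413 \left(-9 + 683\right)}{\left(117611 + 330243\right) - \frac{108990}{-8 + \frac{1}{1085} \left(-496\right)}} = \frac{413 \cdot 674}{447854 - \frac{108990}{-8 - \frac{16}{35}}} = \frac{278362}{447854 - \frac{108990}{- \frac{296}{35}}} = \frac{278362}{447854 - - \frac{1907325}{148}} = \frac{278362}{447854 + \frac{1907325}{148}} = \frac{278362}{\frac{68189717}{148}} = 278362 \cdot \frac{148}{68189717} = \frac{41197576}{68189717}$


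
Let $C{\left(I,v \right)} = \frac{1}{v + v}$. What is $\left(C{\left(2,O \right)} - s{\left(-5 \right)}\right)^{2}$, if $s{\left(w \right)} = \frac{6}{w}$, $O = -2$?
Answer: $\frac{361}{400} \approx 0.9025$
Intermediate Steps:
$C{\left(I,v \right)} = \frac{1}{2 v}$
$\left(C{\left(2,O \right)} - s{\left(-5 \right)}\right)^{2} = \left(\frac{1}{2 \left(-2\right)} - \frac{6}{-5}\right)^{2} = \left(\frac{1}{2} \left(- \frac{1}{2}\right) - 6 \left(- \frac{1}{5}\right)\right)^{2} = \left(- \frac{1}{4} - - \frac{6}{5}\right)^{2} = \left(- \frac{1}{4} + \frac{6}{5}\right)^{2} = \left(\frac{19}{20}\right)^{2} = \frac{361}{400}$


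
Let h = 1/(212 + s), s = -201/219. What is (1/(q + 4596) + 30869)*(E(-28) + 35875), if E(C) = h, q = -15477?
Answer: 185676863809173424/167665329 ≈ 1.1074e+9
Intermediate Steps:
s = -67/73 (s = -201*1/219 = -67/73 ≈ -0.91781)
h = 73/15409 (h = 1/(212 - 67/73) = 1/(15409/73) = 73/15409 ≈ 0.0047375)
E(C) = 73/15409
(1/(q + 4596) + 30869)*(E(-28) + 35875) = (1/(-15477 + 4596) + 30869)*(73/15409 + 35875) = (1/(-10881) + 30869)*(552797948/15409) = (-1/10881 + 30869)*(552797948/15409) = (335885588/10881)*(552797948/15409) = 185676863809173424/167665329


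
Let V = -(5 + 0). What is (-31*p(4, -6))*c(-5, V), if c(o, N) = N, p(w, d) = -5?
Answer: -775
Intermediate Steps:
V = -5 (V = -1*5 = -5)
(-31*p(4, -6))*c(-5, V) = -31*(-5)*(-5) = 155*(-5) = -775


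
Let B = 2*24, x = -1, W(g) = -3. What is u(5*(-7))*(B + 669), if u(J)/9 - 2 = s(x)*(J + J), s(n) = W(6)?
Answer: 1368036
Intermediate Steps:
s(n) = -3
u(J) = 18 - 54*J (u(J) = 18 + 9*(-3*(J + J)) = 18 + 9*(-6*J) = 18 - 54*J)
B = 48
u(5*(-7))*(B + 669) = (18 - 270*(-7))*(48 + 669) = (18 - 54*(-35))*717 = (18 + 1890)*717 = 1908*717 = 1368036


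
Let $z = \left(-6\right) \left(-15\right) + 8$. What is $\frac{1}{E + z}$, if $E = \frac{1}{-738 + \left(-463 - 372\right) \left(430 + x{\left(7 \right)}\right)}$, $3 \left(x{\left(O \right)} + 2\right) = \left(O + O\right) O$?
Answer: $\frac{1156184}{113306029} \approx 0.010204$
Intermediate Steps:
$x{\left(O \right)} = -2 + \frac{2 O^{2}}{3}$ ($x{\left(O \right)} = -2 + \frac{\left(O + O\right) O}{3} = -2 + \frac{2 O O}{3} = -2 + \frac{2 O^{2}}{3}$)
$z = 98$ ($z = 90 + 8 = 98$)
$E = - \frac{3}{1156184}$ ($E = \frac{1}{-738 + \left(-463 - 372\right) \left(430 - \left(2 - \frac{2 \cdot 7^{2}}{3}\right)\right)} = \frac{1}{-738 - 835 \left(430 + \left(-2 + \frac{2}{3} \cdot 49\right)\right)} = \frac{1}{-738 - 835 \left(430 + \left(-2 + \frac{98}{3}\right)\right)} = \frac{1}{-738 - 835 \left(430 + \frac{92}{3}\right)} = \frac{1}{-738 - \frac{1153970}{3}} = \frac{1}{- \frac{1156184}{3}} = - \frac{3}{1156184} \approx -2.5947 \cdot 10^{-6}$)
$\frac{1}{E + z} = \frac{1}{- \frac{3}{1156184} + 98} = \frac{1}{\frac{113306029}{1156184}} = \frac{1156184}{113306029}$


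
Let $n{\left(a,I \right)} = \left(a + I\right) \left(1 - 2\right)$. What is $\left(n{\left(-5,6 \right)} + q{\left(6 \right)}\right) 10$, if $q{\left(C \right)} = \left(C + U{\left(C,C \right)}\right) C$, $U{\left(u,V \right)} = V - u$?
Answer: $350$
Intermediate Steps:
$n{\left(a,I \right)} = - I - a$ ($n{\left(a,I \right)} = \left(I + a\right) \left(-1\right) = - I - a$)
$q{\left(C \right)} = C^{2}$ ($q{\left(C \right)} = \left(C + \left(C - C\right)\right) C = \left(C + 0\right) C = C C = C^{2}$)
$\left(n{\left(-5,6 \right)} + q{\left(6 \right)}\right) 10 = \left(\left(\left(-1\right) 6 - -5\right) + 6^{2}\right) 10 = \left(\left(-6 + 5\right) + 36\right) 10 = \left(-1 + 36\right) 10 = 35 \cdot 10 = 350$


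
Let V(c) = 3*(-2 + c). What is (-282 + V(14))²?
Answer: 60516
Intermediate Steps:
V(c) = -6 + 3*c
(-282 + V(14))² = (-282 + (-6 + 3*14))² = (-282 + (-6 + 42))² = (-282 + 36)² = (-246)² = 60516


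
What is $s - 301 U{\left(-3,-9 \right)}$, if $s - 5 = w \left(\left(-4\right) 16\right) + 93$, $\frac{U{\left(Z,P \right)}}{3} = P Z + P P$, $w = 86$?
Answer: $-102930$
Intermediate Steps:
$U{\left(Z,P \right)} = 3 P^{2} + 3 P Z$ ($U{\left(Z,P \right)} = 3 \left(P Z + P P\right) = 3 \left(P Z + P^{2}\right) = 3 \left(P^{2} + P Z\right) = 3 P^{2} + 3 P Z$)
$s = -5406$ ($s = 5 + \left(86 \left(\left(-4\right) 16\right) + 93\right) = 5 + \left(86 \left(-64\right) + 93\right) = 5 + \left(-5504 + 93\right) = 5 - 5411 = -5406$)
$s - 301 U{\left(-3,-9 \right)} = -5406 - 301 \cdot 3 \left(-9\right) \left(-9 - 3\right) = -5406 - 301 \cdot 3 \left(-9\right) \left(-12\right) = -5406 - 301 \cdot 324 = -5406 - 97524 = -102930$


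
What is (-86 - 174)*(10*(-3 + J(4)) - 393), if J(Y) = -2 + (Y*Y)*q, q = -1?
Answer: 156780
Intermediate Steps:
J(Y) = -2 - Y**2 (J(Y) = -2 + (Y*Y)*(-1) = -2 + Y**2*(-1) = -2 - Y**2)
(-86 - 174)*(10*(-3 + J(4)) - 393) = (-86 - 174)*(10*(-3 + (-2 - 1*4**2)) - 393) = -260*(10*(-3 + (-2 - 1*16)) - 393) = -260*(10*(-3 + (-2 - 16)) - 393) = -260*(10*(-3 - 18) - 393) = -260*(10*(-21) - 393) = -260*(-210 - 393) = -260*(-603) = 156780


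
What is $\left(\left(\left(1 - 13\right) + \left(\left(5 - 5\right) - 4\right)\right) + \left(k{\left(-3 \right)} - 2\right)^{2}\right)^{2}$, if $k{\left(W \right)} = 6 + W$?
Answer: $225$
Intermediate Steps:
$\left(\left(\left(1 - 13\right) + \left(\left(5 - 5\right) - 4\right)\right) + \left(k{\left(-3 \right)} - 2\right)^{2}\right)^{2} = \left(\left(\left(1 - 13\right) + \left(\left(5 - 5\right) - 4\right)\right) + \left(\left(6 - 3\right) - 2\right)^{2}\right)^{2} = \left(\left(-12 + \left(0 - 4\right)\right) + \left(3 - 2\right)^{2}\right)^{2} = \left(\left(-12 - 4\right) + 1^{2}\right)^{2} = \left(-16 + 1\right)^{2} = \left(-15\right)^{2} = 225$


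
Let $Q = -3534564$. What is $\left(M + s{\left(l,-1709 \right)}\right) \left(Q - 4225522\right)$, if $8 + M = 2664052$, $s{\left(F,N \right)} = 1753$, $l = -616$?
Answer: $-20686813978542$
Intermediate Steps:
$M = 2664044$ ($M = -8 + 2664052 = 2664044$)
$\left(M + s{\left(l,-1709 \right)}\right) \left(Q - 4225522\right) = \left(2664044 + 1753\right) \left(-3534564 - 4225522\right) = 2665797 \left(-7760086\right) = -20686813978542$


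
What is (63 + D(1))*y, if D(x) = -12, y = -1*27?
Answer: -1377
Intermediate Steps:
y = -27
(63 + D(1))*y = (63 - 12)*(-27) = 51*(-27) = -1377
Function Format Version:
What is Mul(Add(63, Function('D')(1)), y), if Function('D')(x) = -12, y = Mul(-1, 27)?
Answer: -1377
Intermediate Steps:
y = -27
Mul(Add(63, Function('D')(1)), y) = Mul(Add(63, -12), -27) = Mul(51, -27) = -1377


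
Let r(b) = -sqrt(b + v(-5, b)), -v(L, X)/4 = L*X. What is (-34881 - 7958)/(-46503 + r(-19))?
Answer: 664047339/720843136 - 42839*I*sqrt(399)/2162529408 ≈ 0.92121 - 0.0003957*I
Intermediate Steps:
v(L, X) = -4*L*X
r(b) = -sqrt(21)*sqrt(b) (r(b) = -sqrt(b - 4*(-5)*b) = -sqrt(b + 20*b) = -sqrt(21*b) = -sqrt(21)*sqrt(b))
(-34881 - 7958)/(-46503 + r(-19)) = (-34881 - 7958)/(-46503 - sqrt(21)*sqrt(-19)) = -42839/(-46503 - sqrt(21)*I*sqrt(19)) = -42839/(-46503 - I*sqrt(399))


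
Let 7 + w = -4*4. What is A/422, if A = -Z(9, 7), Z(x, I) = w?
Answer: 23/422 ≈ 0.054502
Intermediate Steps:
w = -23 (w = -7 - 4*4 = -7 - 16 = -23)
Z(x, I) = -23
A = 23 (A = -1*(-23) = 23)
A/422 = 23/422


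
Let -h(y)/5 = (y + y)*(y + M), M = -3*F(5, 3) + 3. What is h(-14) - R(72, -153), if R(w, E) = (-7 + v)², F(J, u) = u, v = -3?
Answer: -2900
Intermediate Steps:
M = -6 (M = -3*3 + 3 = -9 + 3 = -6)
h(y) = -10*y*(-6 + y) (h(y) = -5*(y + y)*(y - 6) = -5*2*y*(-6 + y) = -10*y*(-6 + y))
R(w, E) = 100 (R(w, E) = (-7 - 3)² = (-10)² = 100)
h(-14) - R(72, -153) = 10*(-14)*(6 - 1*(-14)) - 1*100 = 10*(-14)*(6 + 14) - 100 = 10*(-14)*20 - 100 = -2800 - 100 = -2900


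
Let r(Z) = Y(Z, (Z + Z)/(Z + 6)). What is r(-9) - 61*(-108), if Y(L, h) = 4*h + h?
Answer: 6618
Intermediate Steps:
Y(L, h) = 5*h
r(Z) = 10*Z/(6 + Z) (r(Z) = 5*((Z + Z)/(Z + 6)) = 5*((2*Z)/(6 + Z)) = 5*(2*Z/(6 + Z)) = 10*Z/(6 + Z))
r(-9) - 61*(-108) = 10*(-9)/(6 - 9) - 61*(-108) = 10*(-9)/(-3) + 6588 = 10*(-9)*(-1/3) + 6588 = 30 + 6588 = 6618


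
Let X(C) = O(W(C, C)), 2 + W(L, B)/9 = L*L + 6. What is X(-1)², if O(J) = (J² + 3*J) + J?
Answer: 4862025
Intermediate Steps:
W(L, B) = 36 + 9*L² (W(L, B) = -18 + 9*(L*L + 6) = -18 + 9*(L² + 6) = -18 + 9*(6 + L²) = -18 + (54 + 9*L²) = 36 + 9*L²)
O(J) = J² + 4*J
X(C) = (36 + 9*C²)*(40 + 9*C²) (X(C) = (36 + 9*C²)*(4 + (36 + 9*C²)) = (36 + 9*C²)*(40 + 9*C²))
X(-1)² = (1440 + 81*(-1)⁴ + 684*(-1)²)² = (1440 + 81*1 + 684*1)² = (1440 + 81 + 684)² = 2205² = 4862025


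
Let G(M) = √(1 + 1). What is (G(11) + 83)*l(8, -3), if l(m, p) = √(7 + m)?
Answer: √15*(83 + √2) ≈ 326.94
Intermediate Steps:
G(M) = √2
(G(11) + 83)*l(8, -3) = (√2 + 83)*√(7 + 8) = (83 + √2)*√15 = √15*(83 + √2)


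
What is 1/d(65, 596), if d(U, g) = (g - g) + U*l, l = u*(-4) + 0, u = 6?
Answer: -1/1560 ≈ -0.00064103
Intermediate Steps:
l = -24 (l = 6*(-4) + 0 = -24 + 0 = -24)
d(U, g) = -24*U (d(U, g) = (g - g) + U*(-24) = 0 - 24*U = -24*U)
1/d(65, 596) = 1/(-24*65) = 1/(-1560) = -1/1560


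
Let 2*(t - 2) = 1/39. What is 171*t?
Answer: 8949/26 ≈ 344.19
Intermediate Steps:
t = 157/78 (t = 2 + (½)/39 = 2 + (½)*(1/39) = 2 + 1/78 = 157/78 ≈ 2.0128)
171*t = 171*(157/78) = 8949/26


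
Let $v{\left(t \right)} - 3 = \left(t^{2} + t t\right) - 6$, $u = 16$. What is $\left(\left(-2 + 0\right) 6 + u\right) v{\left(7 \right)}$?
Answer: $380$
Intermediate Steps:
$v{\left(t \right)} = -3 + 2 t^{2}$ ($v{\left(t \right)} = 3 - \left(6 - t^{2} - t t\right) = 3 + \left(\left(t^{2} + t^{2}\right) - 6\right) = 3 + \left(2 t^{2} - 6\right) = 3 + \left(-6 + 2 t^{2}\right) = -3 + 2 t^{2}$)
$\left(\left(-2 + 0\right) 6 + u\right) v{\left(7 \right)} = \left(\left(-2 + 0\right) 6 + 16\right) \left(-3 + 2 \cdot 7^{2}\right) = \left(\left(-2\right) 6 + 16\right) \left(-3 + 2 \cdot 49\right) = \left(-12 + 16\right) \left(-3 + 98\right) = 4 \cdot 95 = 380$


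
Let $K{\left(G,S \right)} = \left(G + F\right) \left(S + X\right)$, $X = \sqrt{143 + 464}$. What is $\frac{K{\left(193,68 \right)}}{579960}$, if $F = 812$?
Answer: $\frac{1139}{9666} + \frac{67 \sqrt{607}}{38664} \approx 0.16053$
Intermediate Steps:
$X = \sqrt{607} \approx 24.637$
$K{\left(G,S \right)} = \left(812 + G\right) \left(S + \sqrt{607}\right)$ ($K{\left(G,S \right)} = \left(G + 812\right) \left(S + \sqrt{607}\right) = \left(812 + G\right) \left(S + \sqrt{607}\right)$)
$\frac{K{\left(193,68 \right)}}{579960} = \frac{812 \cdot 68 + 812 \sqrt{607} + 193 \cdot 68 + 193 \sqrt{607}}{579960} = \left(55216 + 812 \sqrt{607} + 13124 + 193 \sqrt{607}\right) \frac{1}{579960} = \left(68340 + 1005 \sqrt{607}\right) \frac{1}{579960} = \frac{1139}{9666} + \frac{67 \sqrt{607}}{38664}$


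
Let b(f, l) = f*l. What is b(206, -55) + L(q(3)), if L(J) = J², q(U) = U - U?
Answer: -11330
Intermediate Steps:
q(U) = 0
b(206, -55) + L(q(3)) = 206*(-55) + 0² = -11330 + 0 = -11330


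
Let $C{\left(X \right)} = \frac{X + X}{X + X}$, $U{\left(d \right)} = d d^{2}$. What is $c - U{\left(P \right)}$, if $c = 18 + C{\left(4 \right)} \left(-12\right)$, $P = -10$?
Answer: $1006$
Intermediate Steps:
$U{\left(d \right)} = d^{3}$
$C{\left(X \right)} = 1$ ($C{\left(X \right)} = \frac{2 X}{2 X} = 2 X \frac{1}{2 X} = 1$)
$c = 6$ ($c = 18 + 1 \left(-12\right) = 18 - 12 = 6$)
$c - U{\left(P \right)} = 6 - \left(-10\right)^{3} = 6 - -1000 = 6 + 1000 = 1006$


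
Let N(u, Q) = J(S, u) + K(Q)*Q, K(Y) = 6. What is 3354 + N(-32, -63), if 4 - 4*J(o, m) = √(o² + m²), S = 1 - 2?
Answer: 2977 - 5*√41/4 ≈ 2969.0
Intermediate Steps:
S = -1
J(o, m) = 1 - √(m² + o²)/4 (J(o, m) = 1 - √(o² + m²)/4 = 1 - √(m² + o²)/4)
N(u, Q) = 1 + 6*Q - √(1 + u²)/4 (N(u, Q) = (1 - √(u² + (-1)²)/4) + 6*Q = (1 - √(u² + 1)/4) + 6*Q = (1 - √(1 + u²)/4) + 6*Q = 1 + 6*Q - √(1 + u²)/4)
3354 + N(-32, -63) = 3354 + (1 + 6*(-63) - √(1 + (-32)²)/4) = 3354 + (1 - 378 - √(1 + 1024)/4) = 3354 + (1 - 378 - 5*√41/4) = 3354 + (-377 - 5*√41/4) = 2977 - 5*√41/4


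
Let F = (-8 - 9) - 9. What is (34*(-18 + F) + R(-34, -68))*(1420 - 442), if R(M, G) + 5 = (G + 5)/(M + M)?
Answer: -49880445/34 ≈ -1.4671e+6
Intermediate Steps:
R(M, G) = -5 + (5 + G)/(2*M) (R(M, G) = -5 + (G + 5)/(M + M) = -5 + (5 + G)/((2*M)) = -5 + (5 + G)*(1/(2*M)) = -5 + (5 + G)/(2*M))
F = -26 (F = -17 - 9 = -26)
(34*(-18 + F) + R(-34, -68))*(1420 - 442) = (34*(-18 - 26) + (½)*(5 - 68 - 10*(-34))/(-34))*(1420 - 442) = (34*(-44) + (½)*(-1/34)*(5 - 68 + 340))*978 = (-1496 + (½)*(-1/34)*277)*978 = (-1496 - 277/68)*978 = -102005/68*978 = -49880445/34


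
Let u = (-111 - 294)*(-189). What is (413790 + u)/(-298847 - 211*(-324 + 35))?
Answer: -490335/237868 ≈ -2.0614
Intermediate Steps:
u = 76545 (u = -405*(-189) = 76545)
(413790 + u)/(-298847 - 211*(-324 + 35)) = (413790 + 76545)/(-298847 - 211*(-324 + 35)) = 490335/(-298847 - 211*(-289)) = 490335/(-298847 + 60979) = 490335/(-237868) = 490335*(-1/237868) = -490335/237868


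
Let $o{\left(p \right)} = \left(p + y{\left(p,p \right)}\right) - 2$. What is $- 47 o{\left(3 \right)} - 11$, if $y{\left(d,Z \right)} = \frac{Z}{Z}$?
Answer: $-105$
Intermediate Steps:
$y{\left(d,Z \right)} = 1$
$o{\left(p \right)} = -1 + p$ ($o{\left(p \right)} = \left(p + 1\right) - 2 = \left(1 + p\right) - 2 = -1 + p$)
$- 47 o{\left(3 \right)} - 11 = - 47 \left(-1 + 3\right) - 11 = \left(-47\right) 2 - 11 = -94 - 11 = -105$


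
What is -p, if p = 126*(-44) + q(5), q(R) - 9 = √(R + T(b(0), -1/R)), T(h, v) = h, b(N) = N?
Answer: 5535 - √5 ≈ 5532.8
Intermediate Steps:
q(R) = 9 + √R (q(R) = 9 + √(R + 0) = 9 + √R)
p = -5535 + √5 (p = 126*(-44) + (9 + √5) = -5544 + (9 + √5) = -5535 + √5 ≈ -5532.8)
-p = -(-5535 + √5) = 5535 - √5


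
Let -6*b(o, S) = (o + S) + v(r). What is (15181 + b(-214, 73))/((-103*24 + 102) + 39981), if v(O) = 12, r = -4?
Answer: 10135/25074 ≈ 0.40420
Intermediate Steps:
b(o, S) = -2 - S/6 - o/6 (b(o, S) = -((o + S) + 12)/6 = -((S + o) + 12)/6 = -(12 + S + o)/6 = -2 - S/6 - o/6)
(15181 + b(-214, 73))/((-103*24 + 102) + 39981) = (15181 + (-2 - ⅙*73 - ⅙*(-214)))/((-103*24 + 102) + 39981) = (15181 + (-2 - 73/6 + 107/3))/((-2472 + 102) + 39981) = (15181 + 43/2)/(-2370 + 39981) = (30405/2)/37611 = (30405/2)*(1/37611) = 10135/25074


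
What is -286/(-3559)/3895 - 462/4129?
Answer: -6403204016/57237457345 ≈ -0.11187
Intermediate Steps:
-286/(-3559)/3895 - 462/4129 = -286*(-1/3559)*(1/3895) - 462*1/4129 = (286/3559)*(1/3895) - 462/4129 = 286/13862305 - 462/4129 = -6403204016/57237457345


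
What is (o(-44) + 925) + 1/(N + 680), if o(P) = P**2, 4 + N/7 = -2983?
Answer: 57875168/20229 ≈ 2861.0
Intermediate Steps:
N = -20909 (N = -28 + 7*(-2983) = -28 - 20881 = -20909)
(o(-44) + 925) + 1/(N + 680) = ((-44)**2 + 925) + 1/(-20909 + 680) = (1936 + 925) + 1/(-20229) = 2861 - 1/20229 = 57875168/20229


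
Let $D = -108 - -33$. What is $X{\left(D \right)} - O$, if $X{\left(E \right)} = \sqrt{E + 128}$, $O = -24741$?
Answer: $24741 + \sqrt{53} \approx 24748.0$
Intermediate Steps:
$D = -75$ ($D = -108 + 33 = -75$)
$X{\left(E \right)} = \sqrt{128 + E}$
$X{\left(D \right)} - O = \sqrt{128 - 75} - -24741 = \sqrt{53} + 24741 = 24741 + \sqrt{53}$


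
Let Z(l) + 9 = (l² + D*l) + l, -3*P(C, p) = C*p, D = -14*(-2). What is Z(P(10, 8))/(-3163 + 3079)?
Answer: 641/756 ≈ 0.84788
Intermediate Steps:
D = 28
P(C, p) = -C*p/3
Z(l) = -9 + l² + 29*l (Z(l) = -9 + ((l² + 28*l) + l) = -9 + (l² + 29*l) = -9 + l² + 29*l)
Z(P(10, 8))/(-3163 + 3079) = (-9 + (-⅓*10*8)² + 29*(-⅓*10*8))/(-3163 + 3079) = (-9 + (-80/3)² + 29*(-80/3))/(-84) = (-9 + 6400/9 - 2320/3)*(-1/84) = -641/9*(-1/84) = 641/756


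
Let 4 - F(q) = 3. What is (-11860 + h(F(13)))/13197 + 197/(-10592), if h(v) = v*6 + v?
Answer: -42715595/46594208 ≈ -0.91676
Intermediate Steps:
F(q) = 1 (F(q) = 4 - 1*3 = 4 - 3 = 1)
h(v) = 7*v (h(v) = 6*v + v = 7*v)
(-11860 + h(F(13)))/13197 + 197/(-10592) = (-11860 + 7*1)/13197 + 197/(-10592) = (-11860 + 7)*(1/13197) + 197*(-1/10592) = -11853*1/13197 - 197/10592 = -3951/4399 - 197/10592 = -42715595/46594208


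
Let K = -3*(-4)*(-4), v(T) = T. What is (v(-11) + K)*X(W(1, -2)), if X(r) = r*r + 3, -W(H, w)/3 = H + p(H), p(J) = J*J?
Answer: -2301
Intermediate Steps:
p(J) = J²
W(H, w) = -3*H - 3*H² (W(H, w) = -3*(H + H²) = -3*H - 3*H²)
X(r) = 3 + r² (X(r) = r² + 3 = 3 + r²)
K = -48 (K = 12*(-4) = -48)
(v(-11) + K)*X(W(1, -2)) = (-11 - 48)*(3 + (3*1*(-1 - 1*1))²) = -59*(3 + (3*1*(-1 - 1))²) = -59*(3 + (3*1*(-2))²) = -59*(3 + (-6)²) = -59*(3 + 36) = -59*39 = -2301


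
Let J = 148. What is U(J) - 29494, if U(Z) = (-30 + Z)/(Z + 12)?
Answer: -2359461/80 ≈ -29493.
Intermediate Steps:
U(Z) = (-30 + Z)/(12 + Z)
U(J) - 29494 = (-30 + 148)/(12 + 148) - 29494 = 118/160 - 29494 = (1/160)*118 - 29494 = 59/80 - 29494 = -2359461/80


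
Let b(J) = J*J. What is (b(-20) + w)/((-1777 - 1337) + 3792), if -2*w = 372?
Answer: 107/339 ≈ 0.31563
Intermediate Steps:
b(J) = J²
w = -186 (w = -½*372 = -186)
(b(-20) + w)/((-1777 - 1337) + 3792) = ((-20)² - 186)/((-1777 - 1337) + 3792) = (400 - 186)/(-3114 + 3792) = 214/678 = 214*(1/678) = 107/339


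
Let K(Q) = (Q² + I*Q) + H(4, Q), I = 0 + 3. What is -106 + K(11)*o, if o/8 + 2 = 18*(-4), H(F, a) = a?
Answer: -97786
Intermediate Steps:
I = 3
K(Q) = Q² + 4*Q (K(Q) = (Q² + 3*Q) + Q = Q² + 4*Q)
o = -592 (o = -16 + 8*(18*(-4)) = -16 + 8*(-72) = -16 - 576 = -592)
-106 + K(11)*o = -106 + (11*(4 + 11))*(-592) = -106 + (11*15)*(-592) = -106 + 165*(-592) = -106 - 97680 = -97786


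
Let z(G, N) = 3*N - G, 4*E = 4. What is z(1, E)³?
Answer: 8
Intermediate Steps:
E = 1 (E = (¼)*4 = 1)
z(G, N) = -G + 3*N
z(1, E)³ = (-1*1 + 3*1)³ = (-1 + 3)³ = 2³ = 8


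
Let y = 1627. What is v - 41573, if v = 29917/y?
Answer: -67609354/1627 ≈ -41555.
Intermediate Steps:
v = 29917/1627 ≈ 18.388
v - 41573 = 29917/1627 - 41573 = -67609354/1627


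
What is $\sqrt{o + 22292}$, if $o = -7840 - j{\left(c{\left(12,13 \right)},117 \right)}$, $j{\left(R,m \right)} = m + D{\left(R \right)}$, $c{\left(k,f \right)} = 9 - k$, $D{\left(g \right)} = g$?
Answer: $\sqrt{14338} \approx 119.74$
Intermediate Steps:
$j{\left(R,m \right)} = R + m$ ($j{\left(R,m \right)} = m + R = R + m$)
$o = -7954$ ($o = -7840 - \left(\left(9 - 12\right) + 117\right) = -7840 - \left(-3 + 117\right) = -7840 - 114 = -7954$)
$\sqrt{o + 22292} = \sqrt{-7954 + 22292} = \sqrt{14338}$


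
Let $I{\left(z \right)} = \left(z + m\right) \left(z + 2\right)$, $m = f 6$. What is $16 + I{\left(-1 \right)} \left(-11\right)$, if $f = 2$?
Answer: $-105$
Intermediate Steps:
$m = 12$ ($m = 2 \cdot 6 = 12$)
$I{\left(z \right)} = \left(2 + z\right) \left(12 + z\right)$ ($I{\left(z \right)} = \left(z + 12\right) \left(z + 2\right) = \left(12 + z\right) \left(2 + z\right) = \left(2 + z\right) \left(12 + z\right)$)
$16 + I{\left(-1 \right)} \left(-11\right) = 16 + \left(24 + \left(-1\right)^{2} + 14 \left(-1\right)\right) \left(-11\right) = 16 + \left(24 + 1 - 14\right) \left(-11\right) = 16 + 11 \left(-11\right) = 16 - 121 = -105$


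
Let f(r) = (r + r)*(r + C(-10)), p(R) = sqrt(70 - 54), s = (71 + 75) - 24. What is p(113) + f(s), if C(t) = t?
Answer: 27332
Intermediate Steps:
s = 122 (s = 146 - 24 = 122)
p(R) = 4 (p(R) = sqrt(16) = 4)
f(r) = 2*r*(-10 + r) (f(r) = (r + r)*(r - 10) = (2*r)*(-10 + r) = 2*r*(-10 + r))
p(113) + f(s) = 4 + 2*122*(-10 + 122) = 4 + 2*122*112 = 4 + 27328 = 27332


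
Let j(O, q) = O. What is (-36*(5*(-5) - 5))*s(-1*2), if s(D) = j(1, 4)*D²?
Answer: 4320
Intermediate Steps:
s(D) = D² (s(D) = 1*D² = D²)
(-36*(5*(-5) - 5))*s(-1*2) = (-36*(5*(-5) - 5))*(-1*2)² = -36*(-25 - 5)*(-2)² = -36*(-30)*4 = 1080*4 = 4320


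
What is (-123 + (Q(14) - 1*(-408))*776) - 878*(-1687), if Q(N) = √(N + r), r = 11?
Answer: 1801551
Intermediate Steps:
Q(N) = √(11 + N) (Q(N) = √(N + 11) = √(11 + N))
(-123 + (Q(14) - 1*(-408))*776) - 878*(-1687) = (-123 + (√(11 + 14) - 1*(-408))*776) - 878*(-1687) = (-123 + (√25 + 408)*776) - 1*(-1481186) = (-123 + (5 + 408)*776) + 1481186 = (-123 + 413*776) + 1481186 = (-123 + 320488) + 1481186 = 320365 + 1481186 = 1801551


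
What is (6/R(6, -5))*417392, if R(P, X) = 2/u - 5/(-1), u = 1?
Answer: 2504352/7 ≈ 3.5776e+5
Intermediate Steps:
R(P, X) = 7 (R(P, X) = 2/1 - 5/(-1) = 2*1 - 5*(-1) = 2 + 5 = 7)
(6/R(6, -5))*417392 = (6/7)*417392 = 2504352/7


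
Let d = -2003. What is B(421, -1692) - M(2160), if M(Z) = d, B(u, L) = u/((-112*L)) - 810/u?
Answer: 159648390553/79781184 ≈ 2001.1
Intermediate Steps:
B(u, L) = -810/u - u/(112*L) (B(u, L) = u*(-1/(112*L)) - 810/u = -u/(112*L) - 810/u = -810/u - u/(112*L))
M(Z) = -2003
B(421, -1692) - M(2160) = (-810/421 - 1/112*421/(-1692)) - 1*(-2003) = (-810*1/421 - 1/112*421*(-1/1692)) + 2003 = (-810/421 + 421/189504) + 2003 = -153320999/79781184 + 2003 = 159648390553/79781184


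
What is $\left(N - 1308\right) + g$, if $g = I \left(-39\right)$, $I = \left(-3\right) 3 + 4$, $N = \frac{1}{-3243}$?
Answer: $- \frac{3609460}{3243} \approx -1113.0$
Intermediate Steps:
$N = - \frac{1}{3243} \approx -0.00030836$
$I = -5$ ($I = -9 + 4 = -5$)
$g = 195$ ($g = \left(-5\right) \left(-39\right) = 195$)
$\left(N - 1308\right) + g = \left(- \frac{1}{3243} - 1308\right) + 195 = - \frac{4241845}{3243} + 195 = - \frac{3609460}{3243}$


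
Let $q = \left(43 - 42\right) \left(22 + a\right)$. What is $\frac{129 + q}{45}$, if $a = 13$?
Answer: $\frac{164}{45} \approx 3.6444$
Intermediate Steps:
$q = 35$ ($q = \left(43 - 42\right) \left(22 + 13\right) = 1 \cdot 35 = 35$)
$\frac{129 + q}{45} = \frac{129 + 35}{45} = 164 \cdot \frac{1}{45} = \frac{164}{45}$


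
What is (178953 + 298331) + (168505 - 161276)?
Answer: 484513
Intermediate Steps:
(178953 + 298331) + (168505 - 161276) = 477284 + 7229 = 484513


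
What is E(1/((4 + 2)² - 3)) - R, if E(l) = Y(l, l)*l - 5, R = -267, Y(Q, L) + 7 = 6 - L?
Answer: 285284/1089 ≈ 261.97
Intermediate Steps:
Y(Q, L) = -1 - L (Y(Q, L) = -7 + (6 - L) = -1 - L)
E(l) = -5 + l*(-1 - l) (E(l) = (-1 - l)*l - 5 = l*(-1 - l) - 5 = -5 + l*(-1 - l))
E(1/((4 + 2)² - 3)) - R = (-5 - (1 + 1/((4 + 2)² - 3))/((4 + 2)² - 3)) - 1*(-267) = (-5 - (1 + 1/(6² - 3))/(6² - 3)) + 267 = (-5 - (1 + 1/(36 - 3))/(36 - 3)) + 267 = (-5 - 1*(1 + 1/33)/33) + 267 = (-5 - 1*1/33*(1 + 1/33)) + 267 = (-5 - 1*1/33*34/33) + 267 = (-5 - 34/1089) + 267 = -5479/1089 + 267 = 285284/1089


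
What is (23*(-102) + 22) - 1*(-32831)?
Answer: 30507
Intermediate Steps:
(23*(-102) + 22) - 1*(-32831) = (-2346 + 22) + 32831 = -2324 + 32831 = 30507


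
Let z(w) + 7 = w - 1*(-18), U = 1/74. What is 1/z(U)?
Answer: 74/815 ≈ 0.090798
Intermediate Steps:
U = 1/74 ≈ 0.013514
z(w) = 11 + w (z(w) = -7 + (w - 1*(-18)) = -7 + (w + 18) = -7 + (18 + w) = 11 + w)
1/z(U) = 1/(11 + 1/74) = 1/(815/74) = 74/815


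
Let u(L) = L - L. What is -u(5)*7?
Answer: 0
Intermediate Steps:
u(L) = 0
-u(5)*7 = -1*0*7 = 0*7 = 0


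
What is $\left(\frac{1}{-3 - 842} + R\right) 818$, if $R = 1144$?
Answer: $\frac{790743422}{845} \approx 9.3579 \cdot 10^{5}$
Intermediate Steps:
$\left(\frac{1}{-3 - 842} + R\right) 818 = \left(\frac{1}{-3 - 842} + 1144\right) 818 = \left(\frac{1}{-845} + 1144\right) 818 = \left(- \frac{1}{845} + 1144\right) 818 = \frac{966679}{845} \cdot 818 = \frac{790743422}{845}$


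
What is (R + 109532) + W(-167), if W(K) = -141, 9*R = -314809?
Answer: 669710/9 ≈ 74412.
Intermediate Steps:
R = -314809/9 (R = (⅑)*(-314809) = -314809/9 ≈ -34979.)
(R + 109532) + W(-167) = (-314809/9 + 109532) - 141 = 670979/9 - 141 = 669710/9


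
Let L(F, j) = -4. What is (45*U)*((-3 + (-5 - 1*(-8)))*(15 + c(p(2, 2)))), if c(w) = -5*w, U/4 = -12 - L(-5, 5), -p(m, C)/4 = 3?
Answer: 0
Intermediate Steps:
p(m, C) = -12 (p(m, C) = -4*3 = -12)
U = -32 (U = 4*(-12 - 1*(-4)) = 4*(-12 + 4) = 4*(-8) = -32)
(45*U)*((-3 + (-5 - 1*(-8)))*(15 + c(p(2, 2)))) = (45*(-32))*((-3 + (-5 - 1*(-8)))*(15 - 5*(-12))) = -1440*(-3 + (-5 + 8))*(15 + 60) = -1440*(-3 + 3)*75 = -0*75 = -1440*0 = 0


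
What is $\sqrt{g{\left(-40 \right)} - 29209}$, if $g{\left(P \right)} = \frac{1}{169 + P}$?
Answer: $\frac{2 i \sqrt{121516710}}{129} \approx 170.91 i$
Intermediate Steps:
$\sqrt{g{\left(-40 \right)} - 29209} = \sqrt{\frac{1}{169 - 40} - 29209} = \sqrt{\frac{1}{129} - 29209} = \sqrt{- \frac{3767960}{129}} = \frac{2 i \sqrt{121516710}}{129}$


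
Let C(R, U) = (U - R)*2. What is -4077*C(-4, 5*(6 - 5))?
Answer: -73386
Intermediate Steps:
C(R, U) = -2*R + 2*U
-4077*C(-4, 5*(6 - 5)) = -4077*(-2*(-4) + 2*(5*(6 - 5))) = -4077*(8 + 2*(5*1)) = -4077*(8 + 2*5) = -4077*(8 + 10) = -4077*18 = -73386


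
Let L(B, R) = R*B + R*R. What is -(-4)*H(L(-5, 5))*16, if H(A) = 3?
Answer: 192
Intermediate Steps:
L(B, R) = R**2 + B*R (L(B, R) = B*R + R**2 = R**2 + B*R)
-(-4)*H(L(-5, 5))*16 = -(-4)*3*16 = -4*(-3)*16 = 12*16 = 192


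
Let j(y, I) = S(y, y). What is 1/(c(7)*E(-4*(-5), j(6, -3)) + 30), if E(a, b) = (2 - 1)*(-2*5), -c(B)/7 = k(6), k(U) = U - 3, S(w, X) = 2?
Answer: 1/240 ≈ 0.0041667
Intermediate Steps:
j(y, I) = 2
k(U) = -3 + U
c(B) = -21 (c(B) = -7*(-3 + 6) = -7*3 = -21)
E(a, b) = -10 (E(a, b) = 1*(-10) = -10)
1/(c(7)*E(-4*(-5), j(6, -3)) + 30) = 1/(-21*(-10) + 30) = 1/(210 + 30) = 1/240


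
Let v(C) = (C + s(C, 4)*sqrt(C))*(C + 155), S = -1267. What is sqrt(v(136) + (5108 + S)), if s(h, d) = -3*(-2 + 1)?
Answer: sqrt(43417 + 1746*sqrt(34)) ≈ 231.51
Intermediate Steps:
s(h, d) = 3 (s(h, d) = -3*(-1) = 3)
v(C) = (155 + C)*(C + 3*sqrt(C)) (v(C) = (C + 3*sqrt(C))*(C + 155) = (C + 3*sqrt(C))*(155 + C) = (155 + C)*(C + 3*sqrt(C)))
sqrt(v(136) + (5108 + S)) = sqrt((136**2 + 3*136**(3/2) + 155*136 + 465*sqrt(136)) + (5108 - 1267)) = sqrt((18496 + 3*(272*sqrt(34)) + 21080 + 465*(2*sqrt(34))) + 3841) = sqrt((18496 + 816*sqrt(34) + 21080 + 930*sqrt(34)) + 3841) = sqrt((39576 + 1746*sqrt(34)) + 3841) = sqrt(43417 + 1746*sqrt(34))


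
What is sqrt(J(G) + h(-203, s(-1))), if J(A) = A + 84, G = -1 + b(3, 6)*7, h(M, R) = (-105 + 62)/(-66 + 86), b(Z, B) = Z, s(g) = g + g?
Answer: sqrt(10185)/10 ≈ 10.092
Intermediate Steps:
s(g) = 2*g
h(M, R) = -43/20
G = 20 (G = -1 + 3*7 = -1 + 21 = 20)
J(A) = 84 + A
sqrt(J(G) + h(-203, s(-1))) = sqrt((84 + 20) - 43/20) = sqrt(104 - 43/20) = sqrt(2037/20) = sqrt(10185)/10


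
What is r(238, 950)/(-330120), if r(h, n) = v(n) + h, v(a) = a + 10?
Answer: -599/165060 ≈ -0.0036290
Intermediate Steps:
v(a) = 10 + a
r(h, n) = 10 + h + n (r(h, n) = (10 + n) + h = 10 + h + n)
r(238, 950)/(-330120) = (10 + 238 + 950)/(-330120) = 1198*(-1/330120) = -599/165060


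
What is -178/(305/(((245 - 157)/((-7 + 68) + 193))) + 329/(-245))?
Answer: -274120/1353657 ≈ -0.20250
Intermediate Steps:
-178/(305/(((245 - 157)/((-7 + 68) + 193))) + 329/(-245)) = -178/(305/((88/(61 + 193))) + 329*(-1/245)) = -178/(305/((88/254)) - 47/35) = -178/(305/((88*(1/254))) - 47/35) = -178/(305/(44/127) - 47/35) = -178/(305*(127/44) - 47/35) = -178/(38735/44 - 47/35) = -178/1353657/1540 = -178*1540/1353657 = -274120/1353657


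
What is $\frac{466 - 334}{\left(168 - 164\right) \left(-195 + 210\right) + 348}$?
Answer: $\frac{11}{34} \approx 0.32353$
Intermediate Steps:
$\frac{466 - 334}{\left(168 - 164\right) \left(-195 + 210\right) + 348} = \frac{132}{4 \cdot 15 + 348} = \frac{132}{60 + 348} = \frac{132}{408} = 132 \cdot \frac{1}{408} = \frac{11}{34}$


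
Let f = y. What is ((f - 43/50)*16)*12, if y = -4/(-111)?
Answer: -146336/925 ≈ -158.20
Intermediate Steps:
y = 4/111 (y = -4*(-1/111) = 4/111 ≈ 0.036036)
f = 4/111 ≈ 0.036036
((f - 43/50)*16)*12 = ((4/111 - 43/50)*16)*12 = -4573/5550*16*12 = -36584/2775*12 = -146336/925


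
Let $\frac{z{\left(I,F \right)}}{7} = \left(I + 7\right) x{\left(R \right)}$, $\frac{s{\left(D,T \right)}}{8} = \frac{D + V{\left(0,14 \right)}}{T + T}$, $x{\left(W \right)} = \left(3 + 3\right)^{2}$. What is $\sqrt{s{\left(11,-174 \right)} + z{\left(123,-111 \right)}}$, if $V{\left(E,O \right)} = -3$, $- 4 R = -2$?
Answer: $\frac{2 \sqrt{61989762}}{87} \approx 181.0$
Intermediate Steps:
$R = \frac{1}{2}$ ($R = \left(- \frac{1}{4}\right) \left(-2\right) = \frac{1}{2} \approx 0.5$)
$x{\left(W \right)} = 36$ ($x{\left(W \right)} = 6^{2} = 36$)
$s{\left(D,T \right)} = \frac{4 \left(-3 + D\right)}{T}$ ($s{\left(D,T \right)} = 8 \frac{D - 3}{T + T} = 8 \frac{-3 + D}{2 T} = \frac{4 \left(-3 + D\right)}{T}$)
$z{\left(I,F \right)} = 1764 + 252 I$ ($z{\left(I,F \right)} = 7 \left(I + 7\right) 36 = 7 \left(7 + I\right) 36 = 7 \left(252 + 36 I\right) = 1764 + 252 I$)
$\sqrt{s{\left(11,-174 \right)} + z{\left(123,-111 \right)}} = \sqrt{\frac{4 \left(-3 + 11\right)}{-174} + \left(1764 + 252 \cdot 123\right)} = \sqrt{4 \left(- \frac{1}{174}\right) 8 + \left(1764 + 30996\right)} = \sqrt{- \frac{16}{87} + 32760} = \sqrt{\frac{2850104}{87}} = \frac{2 \sqrt{61989762}}{87}$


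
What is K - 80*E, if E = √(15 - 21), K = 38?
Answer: 38 - 80*I*√6 ≈ 38.0 - 195.96*I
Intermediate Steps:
E = I*√6 (E = √(-6) = I*√6 ≈ 2.4495*I)
K - 80*E = 38 - 80*I*√6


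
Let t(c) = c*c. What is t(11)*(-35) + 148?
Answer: -4087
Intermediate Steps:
t(c) = c**2
t(11)*(-35) + 148 = 11**2*(-35) + 148 = 121*(-35) + 148 = -4235 + 148 = -4087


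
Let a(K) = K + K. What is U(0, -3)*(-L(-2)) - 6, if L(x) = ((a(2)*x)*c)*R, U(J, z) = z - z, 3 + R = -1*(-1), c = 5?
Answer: -6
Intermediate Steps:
a(K) = 2*K
R = -2 (R = -3 - 1*(-1) = -3 + 1 = -2)
U(J, z) = 0
L(x) = -40*x (L(x) = (((2*2)*x)*5)*(-2) = ((4*x)*5)*(-2) = (20*x)*(-2) = -40*x)
U(0, -3)*(-L(-2)) - 6 = 0*(-(-40)*(-2)) - 6 = 0*(-1*80) - 6 = 0*(-80) - 6 = 0 - 6 = -6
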